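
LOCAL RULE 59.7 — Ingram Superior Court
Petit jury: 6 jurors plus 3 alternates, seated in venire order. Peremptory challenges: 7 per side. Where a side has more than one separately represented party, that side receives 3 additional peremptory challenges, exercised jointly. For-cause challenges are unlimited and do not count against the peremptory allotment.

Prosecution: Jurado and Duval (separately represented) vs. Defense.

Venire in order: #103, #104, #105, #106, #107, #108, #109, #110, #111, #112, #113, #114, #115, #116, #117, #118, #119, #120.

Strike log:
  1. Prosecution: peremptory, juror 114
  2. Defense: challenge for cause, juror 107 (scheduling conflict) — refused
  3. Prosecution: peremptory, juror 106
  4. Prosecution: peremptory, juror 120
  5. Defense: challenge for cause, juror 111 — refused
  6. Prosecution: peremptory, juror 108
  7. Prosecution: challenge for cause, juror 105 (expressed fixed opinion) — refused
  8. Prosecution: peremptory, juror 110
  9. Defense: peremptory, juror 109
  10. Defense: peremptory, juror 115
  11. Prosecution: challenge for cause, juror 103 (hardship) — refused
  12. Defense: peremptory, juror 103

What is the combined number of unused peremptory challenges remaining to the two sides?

Prosecution allotment: 7 base + 3 multi-party = 10. Defense allotment: 7.
Prosecution peremptories used: #114, #106, #120, #108, #110 — 5 (for-cause on #105, #103 don't count).
Defense peremptories used: #109, #115, #103 — 3 (for-cause on #107, #111 don't count).
Remaining: (10 − 5) + (7 − 3) = 9.

9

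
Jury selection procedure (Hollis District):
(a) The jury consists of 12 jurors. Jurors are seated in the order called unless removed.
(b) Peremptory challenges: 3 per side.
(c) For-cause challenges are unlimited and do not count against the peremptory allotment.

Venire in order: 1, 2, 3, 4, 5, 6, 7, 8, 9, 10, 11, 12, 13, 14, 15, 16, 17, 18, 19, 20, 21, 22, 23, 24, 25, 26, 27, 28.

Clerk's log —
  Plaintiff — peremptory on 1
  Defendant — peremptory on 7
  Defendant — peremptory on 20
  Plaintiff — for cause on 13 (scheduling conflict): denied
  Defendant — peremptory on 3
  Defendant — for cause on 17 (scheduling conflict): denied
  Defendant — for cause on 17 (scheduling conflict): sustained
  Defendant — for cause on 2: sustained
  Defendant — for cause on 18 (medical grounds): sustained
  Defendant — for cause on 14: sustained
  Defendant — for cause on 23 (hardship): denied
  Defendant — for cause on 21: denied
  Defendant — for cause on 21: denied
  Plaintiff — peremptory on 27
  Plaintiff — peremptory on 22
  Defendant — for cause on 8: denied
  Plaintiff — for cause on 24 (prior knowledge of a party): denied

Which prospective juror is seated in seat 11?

Removed: #1, #2, #3, #7, #14, #17, #18, #20, #22, #27. (#8, #13, #21, #23, #24 stay — for-cause denied.)
Seating in order: seats 1–12 → #4, #5, #6, #8, #9, #10, #11, #12, #13, #15, #16, #19.
So seat 11 is #16.

16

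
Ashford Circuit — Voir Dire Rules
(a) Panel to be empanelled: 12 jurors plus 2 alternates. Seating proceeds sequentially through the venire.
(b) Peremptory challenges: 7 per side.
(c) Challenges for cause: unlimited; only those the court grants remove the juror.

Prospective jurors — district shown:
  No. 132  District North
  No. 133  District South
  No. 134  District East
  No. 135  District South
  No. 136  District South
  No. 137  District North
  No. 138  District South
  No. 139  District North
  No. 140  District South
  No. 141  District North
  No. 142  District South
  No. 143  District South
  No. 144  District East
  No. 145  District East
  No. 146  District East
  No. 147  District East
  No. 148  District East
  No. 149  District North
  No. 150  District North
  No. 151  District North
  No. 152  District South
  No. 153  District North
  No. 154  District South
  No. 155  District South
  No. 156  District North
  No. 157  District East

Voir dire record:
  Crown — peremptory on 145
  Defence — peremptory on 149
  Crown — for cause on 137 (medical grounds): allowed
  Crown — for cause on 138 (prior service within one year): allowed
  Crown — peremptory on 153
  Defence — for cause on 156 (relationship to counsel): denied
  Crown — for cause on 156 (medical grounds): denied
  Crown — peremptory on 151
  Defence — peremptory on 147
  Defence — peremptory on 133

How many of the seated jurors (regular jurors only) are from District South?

Removed: #133, #137, #138, #145, #147, #149, #151, #153.
Seated jurors 1–12: #132, #134, #135, #136, #139, #140, #141, #142, #143, #144, #146, #148 (alternates #150, #152 not counted).
Of those, in District South: #135, #136, #140, #142, #143 → 5.

5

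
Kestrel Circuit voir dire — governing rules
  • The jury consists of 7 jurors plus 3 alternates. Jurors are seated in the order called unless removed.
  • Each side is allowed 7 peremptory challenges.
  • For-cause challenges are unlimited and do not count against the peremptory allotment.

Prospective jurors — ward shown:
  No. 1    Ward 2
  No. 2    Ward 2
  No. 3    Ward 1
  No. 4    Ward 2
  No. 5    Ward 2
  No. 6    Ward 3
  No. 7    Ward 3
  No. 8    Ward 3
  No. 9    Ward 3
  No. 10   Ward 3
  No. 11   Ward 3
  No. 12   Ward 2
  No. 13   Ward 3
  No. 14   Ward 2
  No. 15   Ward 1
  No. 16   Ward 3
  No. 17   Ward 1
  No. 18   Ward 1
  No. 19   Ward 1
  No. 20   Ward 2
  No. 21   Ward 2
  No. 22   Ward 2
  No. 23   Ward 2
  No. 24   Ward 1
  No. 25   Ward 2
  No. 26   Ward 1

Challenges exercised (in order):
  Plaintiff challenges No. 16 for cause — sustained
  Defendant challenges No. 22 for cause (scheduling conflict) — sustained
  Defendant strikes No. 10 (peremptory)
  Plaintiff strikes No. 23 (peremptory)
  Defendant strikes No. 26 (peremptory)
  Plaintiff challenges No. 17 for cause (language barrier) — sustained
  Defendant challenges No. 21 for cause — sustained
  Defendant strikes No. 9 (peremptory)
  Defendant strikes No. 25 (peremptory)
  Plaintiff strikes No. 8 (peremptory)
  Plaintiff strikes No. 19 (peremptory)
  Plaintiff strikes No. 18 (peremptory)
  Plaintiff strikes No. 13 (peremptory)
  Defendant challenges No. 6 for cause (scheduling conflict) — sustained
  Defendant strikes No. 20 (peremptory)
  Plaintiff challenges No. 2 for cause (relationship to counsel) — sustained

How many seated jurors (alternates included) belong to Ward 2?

5

Removed: #2, #6, #8, #9, #10, #13, #16, #17, #18, #19, #20, #21, #22, #23, #25, #26.
Seated (10 incl. alternates): #1, #3, #4, #5, #7, #11, #12, #14, #15, #24.
Of those, in Ward 2: #1, #4, #5, #12, #14 → 5.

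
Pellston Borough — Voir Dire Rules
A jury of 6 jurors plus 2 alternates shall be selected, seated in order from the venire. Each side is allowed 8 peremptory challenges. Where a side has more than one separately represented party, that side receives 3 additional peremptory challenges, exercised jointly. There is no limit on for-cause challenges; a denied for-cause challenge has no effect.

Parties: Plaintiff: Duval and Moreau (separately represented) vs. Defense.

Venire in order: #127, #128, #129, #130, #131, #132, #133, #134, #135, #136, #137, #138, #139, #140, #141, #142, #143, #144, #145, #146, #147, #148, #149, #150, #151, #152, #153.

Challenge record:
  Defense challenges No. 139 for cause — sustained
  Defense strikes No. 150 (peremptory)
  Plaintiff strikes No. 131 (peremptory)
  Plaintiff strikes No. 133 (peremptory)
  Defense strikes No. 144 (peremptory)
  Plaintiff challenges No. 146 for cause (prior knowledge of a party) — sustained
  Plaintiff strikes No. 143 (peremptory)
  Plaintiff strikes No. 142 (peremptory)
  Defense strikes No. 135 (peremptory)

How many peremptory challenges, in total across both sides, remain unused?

12

Plaintiff allotment: 8 base + 3 multi-party = 11. Defense allotment: 8.
Plaintiff peremptories used: #131, #133, #143, #142 — 4 (the for-cause on #146 doesn't count).
Defense peremptories used: #150, #144, #135 — 3 (the for-cause on #139 doesn't count).
Remaining: (11 − 4) + (8 − 3) = 12.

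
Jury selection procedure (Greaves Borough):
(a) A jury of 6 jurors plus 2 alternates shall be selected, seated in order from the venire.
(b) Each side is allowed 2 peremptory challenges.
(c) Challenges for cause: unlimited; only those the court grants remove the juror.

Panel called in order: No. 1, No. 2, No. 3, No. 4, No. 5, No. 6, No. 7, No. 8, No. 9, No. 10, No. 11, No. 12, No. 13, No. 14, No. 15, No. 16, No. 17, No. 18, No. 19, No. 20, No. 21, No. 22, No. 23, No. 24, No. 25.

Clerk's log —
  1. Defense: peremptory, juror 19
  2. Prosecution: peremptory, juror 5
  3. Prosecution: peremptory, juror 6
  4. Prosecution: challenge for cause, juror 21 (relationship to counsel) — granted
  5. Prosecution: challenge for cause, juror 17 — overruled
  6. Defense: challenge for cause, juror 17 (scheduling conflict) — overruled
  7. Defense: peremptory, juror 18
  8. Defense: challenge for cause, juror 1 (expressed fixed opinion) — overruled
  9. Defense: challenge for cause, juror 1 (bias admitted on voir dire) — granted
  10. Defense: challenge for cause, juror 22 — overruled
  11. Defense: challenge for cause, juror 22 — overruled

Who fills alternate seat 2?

Removed: #1, #5, #6, #18, #19, #21. (#17, #22 stay — for-cause denied.)
Filling seats in venire order through position 8: #2, #3, #4, #7, #8, #9, #10, #11.
So alternate 2 is #11.

11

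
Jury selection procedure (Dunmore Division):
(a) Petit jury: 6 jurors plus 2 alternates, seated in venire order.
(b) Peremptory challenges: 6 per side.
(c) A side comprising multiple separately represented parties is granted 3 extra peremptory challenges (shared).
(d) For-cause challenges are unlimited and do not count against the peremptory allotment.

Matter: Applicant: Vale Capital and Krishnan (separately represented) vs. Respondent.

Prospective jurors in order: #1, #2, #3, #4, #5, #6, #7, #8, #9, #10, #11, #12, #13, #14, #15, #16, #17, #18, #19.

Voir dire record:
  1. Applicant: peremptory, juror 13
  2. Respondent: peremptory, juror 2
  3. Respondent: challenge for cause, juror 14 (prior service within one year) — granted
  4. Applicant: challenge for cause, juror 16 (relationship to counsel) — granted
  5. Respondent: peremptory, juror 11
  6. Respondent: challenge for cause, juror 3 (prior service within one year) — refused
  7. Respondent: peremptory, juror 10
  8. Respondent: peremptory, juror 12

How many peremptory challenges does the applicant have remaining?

8

Applicant allotment: 6 base + 3 multi-party = 9.
Applicant peremptories used: #13 — 1 (the for-cause on #16 doesn't count).
Remaining: 9 − 1 = 8.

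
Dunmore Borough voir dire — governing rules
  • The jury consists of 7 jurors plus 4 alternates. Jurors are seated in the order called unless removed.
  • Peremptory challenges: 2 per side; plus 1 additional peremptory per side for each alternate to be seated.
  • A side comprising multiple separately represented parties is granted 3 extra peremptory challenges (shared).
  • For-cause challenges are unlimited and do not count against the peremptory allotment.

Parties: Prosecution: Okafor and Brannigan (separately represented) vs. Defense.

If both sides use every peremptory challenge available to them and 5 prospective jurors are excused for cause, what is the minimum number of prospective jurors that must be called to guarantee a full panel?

31

Seats to fill: 7 + 4 alternates = 11.
Peremptories — Prosecution: 2 + 1×4 + 3 = 9; Defense: 2 + 1×4 = 6; total 15.
For-cause removals: 5.
Minimum venire: 11 + 15 + 5 = 31.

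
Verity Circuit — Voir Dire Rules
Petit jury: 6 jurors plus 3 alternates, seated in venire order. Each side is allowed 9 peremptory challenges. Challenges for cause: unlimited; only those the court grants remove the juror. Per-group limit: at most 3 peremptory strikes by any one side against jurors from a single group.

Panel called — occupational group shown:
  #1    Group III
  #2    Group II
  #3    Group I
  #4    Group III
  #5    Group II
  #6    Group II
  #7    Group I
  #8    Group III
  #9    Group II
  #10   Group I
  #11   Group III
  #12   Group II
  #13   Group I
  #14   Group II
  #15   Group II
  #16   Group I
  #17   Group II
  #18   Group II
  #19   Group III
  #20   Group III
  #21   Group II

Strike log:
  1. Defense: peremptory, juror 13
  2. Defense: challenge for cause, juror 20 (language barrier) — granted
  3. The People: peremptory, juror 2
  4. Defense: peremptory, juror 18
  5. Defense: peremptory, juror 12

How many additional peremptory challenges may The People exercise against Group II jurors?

2

The People peremptories so far: #2 — 1 of 9 used, 8 left overall.
Against Group II: #2 — 1 used; per-group cap 3 leaves 2.
Binding limit: min(8, 2) = 2.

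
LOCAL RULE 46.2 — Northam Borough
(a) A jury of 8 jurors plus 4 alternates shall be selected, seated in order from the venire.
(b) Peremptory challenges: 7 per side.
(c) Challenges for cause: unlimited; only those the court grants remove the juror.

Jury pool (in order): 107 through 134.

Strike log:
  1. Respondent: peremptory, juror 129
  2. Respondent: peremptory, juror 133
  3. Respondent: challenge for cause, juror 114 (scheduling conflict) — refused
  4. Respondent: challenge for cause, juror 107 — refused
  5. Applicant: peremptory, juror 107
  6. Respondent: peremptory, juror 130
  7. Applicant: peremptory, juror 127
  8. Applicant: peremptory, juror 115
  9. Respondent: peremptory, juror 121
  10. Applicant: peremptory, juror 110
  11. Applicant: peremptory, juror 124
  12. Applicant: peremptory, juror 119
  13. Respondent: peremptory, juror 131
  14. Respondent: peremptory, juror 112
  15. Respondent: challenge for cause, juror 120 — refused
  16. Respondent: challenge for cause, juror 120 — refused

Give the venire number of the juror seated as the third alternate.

Removed: #107, #110, #112, #115, #119, #121, #124, #127, #129, #130, #131, #133. (#114, #120 stay — for-cause denied.)
Filling seats in venire order through position 11: #108, #109, #111, #113, #114, #116, #117, #118, #120, #122, #123.
So alternate 3 is #123.

123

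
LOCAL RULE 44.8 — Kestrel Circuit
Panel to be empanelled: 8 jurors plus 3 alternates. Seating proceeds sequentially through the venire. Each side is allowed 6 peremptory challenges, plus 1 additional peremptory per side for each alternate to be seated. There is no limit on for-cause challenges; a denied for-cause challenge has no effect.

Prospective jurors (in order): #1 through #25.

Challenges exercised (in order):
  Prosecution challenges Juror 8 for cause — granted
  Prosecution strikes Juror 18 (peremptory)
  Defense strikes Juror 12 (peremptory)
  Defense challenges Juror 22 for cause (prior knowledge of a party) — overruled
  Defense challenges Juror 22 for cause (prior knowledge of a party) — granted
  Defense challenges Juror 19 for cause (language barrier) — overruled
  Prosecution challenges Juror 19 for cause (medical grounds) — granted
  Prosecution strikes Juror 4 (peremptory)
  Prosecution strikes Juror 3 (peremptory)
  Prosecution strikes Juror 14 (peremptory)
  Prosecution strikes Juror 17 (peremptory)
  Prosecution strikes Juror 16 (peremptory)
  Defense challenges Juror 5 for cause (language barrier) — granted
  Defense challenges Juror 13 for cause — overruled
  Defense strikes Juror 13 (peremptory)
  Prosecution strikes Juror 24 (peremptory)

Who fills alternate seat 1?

20

Removed: #3, #4, #5, #8, #12, #13, #14, #16, #17, #18, #19, #22, #24.
Filling seats in venire order through position 9: #1, #2, #6, #7, #9, #10, #11, #15, #20.
So alternate 1 is #20.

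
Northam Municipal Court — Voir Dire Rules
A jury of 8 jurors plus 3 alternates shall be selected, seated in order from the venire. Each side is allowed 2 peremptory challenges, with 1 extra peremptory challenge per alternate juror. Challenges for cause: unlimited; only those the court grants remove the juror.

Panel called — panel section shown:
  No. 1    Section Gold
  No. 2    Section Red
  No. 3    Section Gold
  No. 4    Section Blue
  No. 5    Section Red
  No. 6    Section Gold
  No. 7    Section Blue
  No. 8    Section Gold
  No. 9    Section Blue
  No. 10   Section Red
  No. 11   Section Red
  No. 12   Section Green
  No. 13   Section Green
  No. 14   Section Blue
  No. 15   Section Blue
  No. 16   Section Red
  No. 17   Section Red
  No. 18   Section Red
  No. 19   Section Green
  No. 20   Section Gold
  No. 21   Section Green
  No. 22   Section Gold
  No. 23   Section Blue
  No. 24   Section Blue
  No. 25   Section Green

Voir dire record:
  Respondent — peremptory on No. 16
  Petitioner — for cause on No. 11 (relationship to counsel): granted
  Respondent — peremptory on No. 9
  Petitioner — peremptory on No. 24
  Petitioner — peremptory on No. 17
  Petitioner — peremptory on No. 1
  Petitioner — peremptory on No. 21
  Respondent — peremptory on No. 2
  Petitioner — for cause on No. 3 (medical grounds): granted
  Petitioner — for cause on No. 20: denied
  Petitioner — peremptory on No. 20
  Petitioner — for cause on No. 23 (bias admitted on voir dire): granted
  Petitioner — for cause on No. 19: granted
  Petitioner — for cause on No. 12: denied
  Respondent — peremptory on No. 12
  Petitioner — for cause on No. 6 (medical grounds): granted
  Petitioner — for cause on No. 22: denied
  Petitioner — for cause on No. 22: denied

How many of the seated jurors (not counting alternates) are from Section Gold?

1

Removed: #1, #2, #3, #6, #9, #11, #12, #16, #17, #19, #20, #21, #23, #24.
Seated jurors 1–8: #4, #5, #7, #8, #10, #13, #14, #15 (alternates #18, #22, #25 not counted).
Of those, in Section Gold: #8 → 1.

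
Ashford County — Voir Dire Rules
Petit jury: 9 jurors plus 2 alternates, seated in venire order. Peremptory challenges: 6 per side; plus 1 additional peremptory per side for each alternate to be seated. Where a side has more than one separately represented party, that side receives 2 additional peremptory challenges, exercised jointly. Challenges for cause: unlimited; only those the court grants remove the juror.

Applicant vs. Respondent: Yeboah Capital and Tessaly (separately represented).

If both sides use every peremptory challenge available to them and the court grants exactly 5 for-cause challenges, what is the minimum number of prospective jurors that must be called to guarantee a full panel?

Seats to fill: 9 + 2 alternates = 11.
Peremptories — Applicant: 6 + 1×2 = 8; Respondent: 6 + 1×2 + 2 = 10; total 18.
For-cause removals: 5.
Minimum venire: 11 + 18 + 5 = 34.

34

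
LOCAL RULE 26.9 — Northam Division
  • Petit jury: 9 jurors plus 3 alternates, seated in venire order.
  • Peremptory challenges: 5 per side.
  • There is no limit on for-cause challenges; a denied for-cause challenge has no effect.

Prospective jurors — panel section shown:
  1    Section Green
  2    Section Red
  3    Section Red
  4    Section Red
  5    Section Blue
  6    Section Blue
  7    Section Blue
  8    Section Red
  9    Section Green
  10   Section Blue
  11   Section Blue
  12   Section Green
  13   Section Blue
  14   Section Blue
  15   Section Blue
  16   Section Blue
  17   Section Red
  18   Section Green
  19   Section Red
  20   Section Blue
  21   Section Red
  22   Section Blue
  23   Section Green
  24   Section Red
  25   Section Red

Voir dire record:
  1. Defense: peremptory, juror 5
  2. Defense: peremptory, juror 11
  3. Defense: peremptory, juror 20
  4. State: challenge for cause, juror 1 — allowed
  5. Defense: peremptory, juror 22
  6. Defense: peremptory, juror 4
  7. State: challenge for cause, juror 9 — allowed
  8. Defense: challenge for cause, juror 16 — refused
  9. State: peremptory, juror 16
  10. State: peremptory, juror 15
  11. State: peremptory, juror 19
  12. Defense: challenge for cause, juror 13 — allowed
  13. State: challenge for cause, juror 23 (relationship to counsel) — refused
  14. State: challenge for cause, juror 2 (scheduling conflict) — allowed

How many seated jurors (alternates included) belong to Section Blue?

Removed: #1, #2, #4, #5, #9, #11, #13, #15, #16, #19, #20, #22.
Seated (12 incl. alternates): #3, #6, #7, #8, #10, #12, #14, #17, #18, #21, #23, #24.
Of those, in Section Blue: #6, #7, #10, #14 → 4.

4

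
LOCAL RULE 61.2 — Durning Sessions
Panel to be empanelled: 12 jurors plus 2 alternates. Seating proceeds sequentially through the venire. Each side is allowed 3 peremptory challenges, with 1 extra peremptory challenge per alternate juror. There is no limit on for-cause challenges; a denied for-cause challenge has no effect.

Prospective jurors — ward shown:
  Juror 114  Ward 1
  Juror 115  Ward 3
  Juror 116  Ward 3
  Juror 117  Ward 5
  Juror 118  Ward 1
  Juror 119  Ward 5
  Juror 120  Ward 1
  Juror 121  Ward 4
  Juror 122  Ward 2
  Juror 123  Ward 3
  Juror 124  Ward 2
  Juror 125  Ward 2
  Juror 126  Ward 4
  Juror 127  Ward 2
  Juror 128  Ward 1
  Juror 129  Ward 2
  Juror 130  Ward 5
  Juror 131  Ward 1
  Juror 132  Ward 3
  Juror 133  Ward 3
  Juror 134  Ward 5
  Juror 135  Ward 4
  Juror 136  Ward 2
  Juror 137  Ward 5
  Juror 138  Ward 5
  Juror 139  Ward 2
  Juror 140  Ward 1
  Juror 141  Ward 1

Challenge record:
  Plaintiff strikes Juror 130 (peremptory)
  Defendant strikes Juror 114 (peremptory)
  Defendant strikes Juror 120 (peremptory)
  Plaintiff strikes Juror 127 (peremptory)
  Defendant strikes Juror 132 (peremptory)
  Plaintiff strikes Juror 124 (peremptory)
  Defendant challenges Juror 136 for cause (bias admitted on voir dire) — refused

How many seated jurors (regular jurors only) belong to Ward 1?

Removed: #114, #120, #124, #127, #130, #132.
Seated jurors 1–12: #115, #116, #117, #118, #119, #121, #122, #123, #125, #126, #128, #129 (alternates #131, #133 not counted).
Of those, in Ward 1: #118, #128 → 2.

2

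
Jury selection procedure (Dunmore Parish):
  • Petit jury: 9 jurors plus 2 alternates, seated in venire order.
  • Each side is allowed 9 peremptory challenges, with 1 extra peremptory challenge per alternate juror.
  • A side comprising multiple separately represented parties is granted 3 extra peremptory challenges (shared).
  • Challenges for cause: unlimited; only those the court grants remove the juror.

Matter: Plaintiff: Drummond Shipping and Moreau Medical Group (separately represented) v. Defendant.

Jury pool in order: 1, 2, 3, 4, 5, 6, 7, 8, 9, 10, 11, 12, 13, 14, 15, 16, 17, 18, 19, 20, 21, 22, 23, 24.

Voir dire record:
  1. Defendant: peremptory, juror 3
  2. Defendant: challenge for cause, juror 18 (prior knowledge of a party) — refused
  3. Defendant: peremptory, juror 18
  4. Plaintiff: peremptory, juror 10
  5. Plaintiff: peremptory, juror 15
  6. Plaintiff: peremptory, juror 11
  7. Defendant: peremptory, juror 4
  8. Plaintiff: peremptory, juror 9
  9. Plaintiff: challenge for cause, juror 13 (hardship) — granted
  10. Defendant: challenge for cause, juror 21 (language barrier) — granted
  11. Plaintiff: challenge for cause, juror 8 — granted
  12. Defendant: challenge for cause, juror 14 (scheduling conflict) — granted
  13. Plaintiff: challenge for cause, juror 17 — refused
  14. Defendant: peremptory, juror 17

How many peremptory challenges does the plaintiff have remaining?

10

Plaintiff allotment: 9 base + 1 × 2 alternates + 3 multi-party = 14.
Plaintiff peremptories used: #10, #15, #11, #9 — 4 (for-cause on #13, #8, #17 don't count).
Remaining: 14 − 4 = 10.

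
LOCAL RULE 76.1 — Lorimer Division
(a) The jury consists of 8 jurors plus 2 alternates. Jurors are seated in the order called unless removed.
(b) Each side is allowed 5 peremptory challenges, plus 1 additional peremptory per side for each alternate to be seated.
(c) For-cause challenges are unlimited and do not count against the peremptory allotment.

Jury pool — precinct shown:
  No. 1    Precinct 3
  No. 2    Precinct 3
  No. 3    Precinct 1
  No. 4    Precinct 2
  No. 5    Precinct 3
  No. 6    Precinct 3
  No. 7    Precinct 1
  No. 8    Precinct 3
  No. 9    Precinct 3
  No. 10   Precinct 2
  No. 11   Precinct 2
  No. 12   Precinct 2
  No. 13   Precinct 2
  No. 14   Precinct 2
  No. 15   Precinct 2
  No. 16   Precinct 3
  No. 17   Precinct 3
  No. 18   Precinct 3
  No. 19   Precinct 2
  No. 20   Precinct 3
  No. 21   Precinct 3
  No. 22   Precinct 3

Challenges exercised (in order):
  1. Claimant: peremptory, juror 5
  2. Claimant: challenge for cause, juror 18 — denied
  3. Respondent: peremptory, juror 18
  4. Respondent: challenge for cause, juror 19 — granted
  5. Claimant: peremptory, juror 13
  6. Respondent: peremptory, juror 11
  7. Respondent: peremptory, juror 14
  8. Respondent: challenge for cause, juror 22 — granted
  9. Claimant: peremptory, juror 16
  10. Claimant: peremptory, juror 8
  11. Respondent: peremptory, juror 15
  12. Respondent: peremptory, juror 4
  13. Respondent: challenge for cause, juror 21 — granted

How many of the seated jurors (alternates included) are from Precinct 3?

Removed: #4, #5, #8, #11, #13, #14, #15, #16, #18, #19, #21, #22.
Seated (10 incl. alternates): #1, #2, #3, #6, #7, #9, #10, #12, #17, #20.
Of those, in Precinct 3: #1, #2, #6, #9, #17, #20 → 6.

6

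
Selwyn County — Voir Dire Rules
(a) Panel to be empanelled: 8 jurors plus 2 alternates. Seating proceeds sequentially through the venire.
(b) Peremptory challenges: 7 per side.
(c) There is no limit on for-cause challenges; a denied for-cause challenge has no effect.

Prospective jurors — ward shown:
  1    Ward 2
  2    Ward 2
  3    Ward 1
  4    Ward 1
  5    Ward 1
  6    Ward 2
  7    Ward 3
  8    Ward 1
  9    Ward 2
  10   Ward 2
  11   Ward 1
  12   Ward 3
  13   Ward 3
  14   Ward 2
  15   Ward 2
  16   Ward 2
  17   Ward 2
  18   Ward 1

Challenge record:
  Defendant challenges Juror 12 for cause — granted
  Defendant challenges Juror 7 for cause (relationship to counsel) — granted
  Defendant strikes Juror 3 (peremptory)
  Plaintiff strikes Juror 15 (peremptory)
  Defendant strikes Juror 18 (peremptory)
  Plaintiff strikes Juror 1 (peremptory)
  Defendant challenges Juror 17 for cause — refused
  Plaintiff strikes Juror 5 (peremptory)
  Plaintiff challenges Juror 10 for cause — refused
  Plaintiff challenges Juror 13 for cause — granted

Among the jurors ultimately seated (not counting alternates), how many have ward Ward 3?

0

Removed: #1, #3, #5, #7, #12, #13, #15, #18.
Seated jurors 1–8: #2, #4, #6, #8, #9, #10, #11, #14 (alternates #16, #17 not counted).
None of those are in Ward 3 → 0.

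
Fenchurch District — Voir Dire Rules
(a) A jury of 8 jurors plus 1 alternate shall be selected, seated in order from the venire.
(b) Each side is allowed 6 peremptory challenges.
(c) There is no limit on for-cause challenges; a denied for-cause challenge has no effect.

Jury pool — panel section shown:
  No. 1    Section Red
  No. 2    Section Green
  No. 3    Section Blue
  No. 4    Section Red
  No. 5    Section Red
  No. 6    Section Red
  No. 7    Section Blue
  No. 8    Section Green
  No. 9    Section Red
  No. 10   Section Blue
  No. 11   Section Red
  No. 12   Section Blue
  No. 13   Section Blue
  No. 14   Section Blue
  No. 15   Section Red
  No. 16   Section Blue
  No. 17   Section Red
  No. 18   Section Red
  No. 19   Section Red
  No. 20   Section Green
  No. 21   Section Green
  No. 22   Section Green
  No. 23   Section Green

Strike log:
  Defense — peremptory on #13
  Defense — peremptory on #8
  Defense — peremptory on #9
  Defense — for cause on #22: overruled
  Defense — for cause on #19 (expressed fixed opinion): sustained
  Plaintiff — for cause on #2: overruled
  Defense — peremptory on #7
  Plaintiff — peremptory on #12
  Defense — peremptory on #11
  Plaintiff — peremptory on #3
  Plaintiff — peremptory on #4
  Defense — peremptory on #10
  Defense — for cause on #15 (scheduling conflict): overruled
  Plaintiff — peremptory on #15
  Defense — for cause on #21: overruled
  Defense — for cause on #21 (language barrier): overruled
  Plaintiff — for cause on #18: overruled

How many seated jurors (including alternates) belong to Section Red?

Removed: #3, #4, #7, #8, #9, #10, #11, #12, #13, #15, #19.
Seated (9 incl. alternates): #1, #2, #5, #6, #14, #16, #17, #18, #20.
Of those, in Section Red: #1, #5, #6, #17, #18 → 5.

5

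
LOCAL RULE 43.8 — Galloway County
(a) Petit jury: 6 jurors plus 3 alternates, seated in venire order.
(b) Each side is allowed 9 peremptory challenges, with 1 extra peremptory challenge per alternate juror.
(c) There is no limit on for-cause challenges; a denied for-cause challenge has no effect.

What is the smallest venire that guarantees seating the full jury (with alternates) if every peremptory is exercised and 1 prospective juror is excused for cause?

34

Seats to fill: 6 + 3 alternates = 9.
Peremptories: 9 + 1×3 = 12 per side × 2 sides = 24.
For-cause removals: 1.
Minimum venire: 9 + 24 + 1 = 34.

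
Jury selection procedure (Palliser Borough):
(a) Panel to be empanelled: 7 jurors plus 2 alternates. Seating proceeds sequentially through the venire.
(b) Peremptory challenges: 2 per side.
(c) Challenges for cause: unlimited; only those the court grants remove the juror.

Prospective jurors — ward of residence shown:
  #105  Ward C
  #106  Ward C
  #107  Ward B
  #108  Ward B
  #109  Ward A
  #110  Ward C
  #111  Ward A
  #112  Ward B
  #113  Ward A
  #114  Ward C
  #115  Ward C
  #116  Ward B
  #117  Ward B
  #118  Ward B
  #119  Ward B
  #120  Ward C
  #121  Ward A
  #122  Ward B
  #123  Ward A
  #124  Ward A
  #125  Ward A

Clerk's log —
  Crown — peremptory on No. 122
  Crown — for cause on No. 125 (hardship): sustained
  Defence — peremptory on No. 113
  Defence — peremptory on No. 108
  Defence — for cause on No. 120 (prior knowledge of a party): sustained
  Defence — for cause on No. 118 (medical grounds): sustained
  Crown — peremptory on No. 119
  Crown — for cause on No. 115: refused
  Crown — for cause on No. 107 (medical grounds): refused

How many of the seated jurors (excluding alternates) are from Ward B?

2

Removed: #108, #113, #118, #119, #120, #122, #125.
Seated jurors 1–7: #105, #106, #107, #109, #110, #111, #112 (alternates #114, #115 not counted).
Of those, in Ward B: #107, #112 → 2.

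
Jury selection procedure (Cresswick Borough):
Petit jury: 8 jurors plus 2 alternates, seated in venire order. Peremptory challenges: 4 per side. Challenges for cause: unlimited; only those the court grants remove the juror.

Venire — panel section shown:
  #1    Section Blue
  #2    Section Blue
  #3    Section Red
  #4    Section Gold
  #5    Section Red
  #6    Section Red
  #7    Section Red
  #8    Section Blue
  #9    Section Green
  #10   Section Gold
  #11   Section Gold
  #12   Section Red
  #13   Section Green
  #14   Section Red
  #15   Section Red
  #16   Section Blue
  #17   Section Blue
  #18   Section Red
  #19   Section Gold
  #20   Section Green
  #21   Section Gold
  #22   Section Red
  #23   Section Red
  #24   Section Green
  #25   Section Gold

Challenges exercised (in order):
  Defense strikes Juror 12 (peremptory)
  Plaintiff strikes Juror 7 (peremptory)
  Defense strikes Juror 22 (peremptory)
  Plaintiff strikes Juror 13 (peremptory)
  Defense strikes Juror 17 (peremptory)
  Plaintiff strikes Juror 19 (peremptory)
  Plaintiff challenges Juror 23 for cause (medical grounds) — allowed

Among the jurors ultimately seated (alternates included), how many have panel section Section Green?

1

Removed: #7, #12, #13, #17, #19, #22, #23.
Seated (10 incl. alternates): #1, #2, #3, #4, #5, #6, #8, #9, #10, #11.
Of those, in Section Green: #9 → 1.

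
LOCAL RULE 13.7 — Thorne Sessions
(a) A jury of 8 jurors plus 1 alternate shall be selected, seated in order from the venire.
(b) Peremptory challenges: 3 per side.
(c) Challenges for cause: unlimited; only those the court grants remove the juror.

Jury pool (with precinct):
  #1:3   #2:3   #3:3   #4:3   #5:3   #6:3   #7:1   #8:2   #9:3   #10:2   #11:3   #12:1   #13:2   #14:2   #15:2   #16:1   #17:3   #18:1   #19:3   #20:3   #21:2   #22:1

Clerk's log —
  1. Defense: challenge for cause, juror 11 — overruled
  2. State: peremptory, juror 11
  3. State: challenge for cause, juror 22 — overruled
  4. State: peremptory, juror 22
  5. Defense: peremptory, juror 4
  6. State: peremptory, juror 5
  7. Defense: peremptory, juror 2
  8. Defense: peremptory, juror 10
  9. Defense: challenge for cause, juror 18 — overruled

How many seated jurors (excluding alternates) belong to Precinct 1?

Removed: #2, #4, #5, #10, #11, #22.
Seated jurors 1–8: #1, #3, #6, #7, #8, #9, #12, #13 (alternates #14 not counted).
Of those, in Precinct 1: #7, #12 → 2.

2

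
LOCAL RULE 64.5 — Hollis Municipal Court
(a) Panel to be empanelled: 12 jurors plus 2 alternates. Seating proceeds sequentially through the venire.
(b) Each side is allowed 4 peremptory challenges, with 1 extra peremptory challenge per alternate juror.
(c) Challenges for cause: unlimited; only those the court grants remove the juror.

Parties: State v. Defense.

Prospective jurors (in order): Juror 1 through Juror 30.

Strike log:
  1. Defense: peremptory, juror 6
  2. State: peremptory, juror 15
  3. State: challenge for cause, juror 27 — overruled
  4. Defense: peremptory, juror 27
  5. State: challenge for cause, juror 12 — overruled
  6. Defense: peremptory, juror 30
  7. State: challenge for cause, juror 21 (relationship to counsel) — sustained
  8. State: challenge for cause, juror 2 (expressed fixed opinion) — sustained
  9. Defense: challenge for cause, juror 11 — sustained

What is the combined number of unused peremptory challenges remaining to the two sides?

State allotment: 4 base + 1 × 2 alternates = 6. Defense allotment: 4 base + 1 × 2 alternates = 6.
State peremptories used: #15 — 1 (for-cause on #27, #12, #21, #2 don't count).
Defense peremptories used: #6, #27, #30 — 3 (the for-cause on #11 doesn't count).
Remaining: (6 − 1) + (6 − 3) = 8.

8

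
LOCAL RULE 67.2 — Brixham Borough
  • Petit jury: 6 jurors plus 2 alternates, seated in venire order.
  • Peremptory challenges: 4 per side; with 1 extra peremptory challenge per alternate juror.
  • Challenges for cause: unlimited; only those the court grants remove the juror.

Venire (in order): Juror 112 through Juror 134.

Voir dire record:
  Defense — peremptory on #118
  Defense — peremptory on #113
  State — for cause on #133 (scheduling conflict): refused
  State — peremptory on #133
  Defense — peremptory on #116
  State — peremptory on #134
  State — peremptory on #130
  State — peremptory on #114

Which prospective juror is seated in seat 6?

121

Removed: #113, #114, #116, #118, #130, #133, #134.
Seating in order: seats 1–6 → #112, #115, #117, #119, #120, #121; alternates → #122, #123.
So seat 6 is #121.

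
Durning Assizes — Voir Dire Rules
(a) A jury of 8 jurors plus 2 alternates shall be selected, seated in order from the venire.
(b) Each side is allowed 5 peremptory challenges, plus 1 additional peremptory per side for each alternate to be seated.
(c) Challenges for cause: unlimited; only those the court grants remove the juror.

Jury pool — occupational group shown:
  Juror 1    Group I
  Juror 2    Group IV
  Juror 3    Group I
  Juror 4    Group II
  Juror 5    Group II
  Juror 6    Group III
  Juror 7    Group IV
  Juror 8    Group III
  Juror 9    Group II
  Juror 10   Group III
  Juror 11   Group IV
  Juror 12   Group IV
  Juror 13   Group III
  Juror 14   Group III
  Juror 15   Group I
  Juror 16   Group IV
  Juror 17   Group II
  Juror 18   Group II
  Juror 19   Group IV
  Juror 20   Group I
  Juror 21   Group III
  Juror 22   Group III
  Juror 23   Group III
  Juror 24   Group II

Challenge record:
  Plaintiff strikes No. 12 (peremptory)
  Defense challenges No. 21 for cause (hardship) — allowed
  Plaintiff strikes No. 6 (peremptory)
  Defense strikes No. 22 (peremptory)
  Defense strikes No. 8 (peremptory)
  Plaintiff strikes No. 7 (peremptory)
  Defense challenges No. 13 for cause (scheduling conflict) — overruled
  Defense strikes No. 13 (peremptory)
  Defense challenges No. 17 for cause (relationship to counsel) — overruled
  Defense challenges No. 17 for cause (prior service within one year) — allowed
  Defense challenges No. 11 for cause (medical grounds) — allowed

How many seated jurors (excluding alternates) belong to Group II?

Removed: #6, #7, #8, #11, #12, #13, #17, #21, #22.
Seated jurors 1–8: #1, #2, #3, #4, #5, #9, #10, #14 (alternates #15, #16 not counted).
Of those, in Group II: #4, #5, #9 → 3.

3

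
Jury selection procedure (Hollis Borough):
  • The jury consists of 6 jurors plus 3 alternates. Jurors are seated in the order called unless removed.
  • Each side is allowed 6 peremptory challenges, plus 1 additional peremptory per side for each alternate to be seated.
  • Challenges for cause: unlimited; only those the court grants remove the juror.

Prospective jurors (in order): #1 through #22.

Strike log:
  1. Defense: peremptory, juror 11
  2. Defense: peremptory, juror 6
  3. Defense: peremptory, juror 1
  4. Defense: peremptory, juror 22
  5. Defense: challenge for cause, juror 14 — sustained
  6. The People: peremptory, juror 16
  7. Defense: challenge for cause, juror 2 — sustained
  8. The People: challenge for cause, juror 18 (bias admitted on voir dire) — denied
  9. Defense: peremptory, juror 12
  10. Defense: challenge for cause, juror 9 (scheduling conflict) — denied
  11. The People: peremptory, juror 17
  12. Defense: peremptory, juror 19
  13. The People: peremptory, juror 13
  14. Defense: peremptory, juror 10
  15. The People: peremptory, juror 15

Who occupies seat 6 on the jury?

Removed: #1, #2, #6, #10, #11, #12, #13, #14, #15, #16, #17, #19, #22. (#9, #18 stay — for-cause denied.)
Seating in order: seats 1–6 → #3, #4, #5, #7, #8, #9; alternates → #18, #20, #21.
So seat 6 is #9.

9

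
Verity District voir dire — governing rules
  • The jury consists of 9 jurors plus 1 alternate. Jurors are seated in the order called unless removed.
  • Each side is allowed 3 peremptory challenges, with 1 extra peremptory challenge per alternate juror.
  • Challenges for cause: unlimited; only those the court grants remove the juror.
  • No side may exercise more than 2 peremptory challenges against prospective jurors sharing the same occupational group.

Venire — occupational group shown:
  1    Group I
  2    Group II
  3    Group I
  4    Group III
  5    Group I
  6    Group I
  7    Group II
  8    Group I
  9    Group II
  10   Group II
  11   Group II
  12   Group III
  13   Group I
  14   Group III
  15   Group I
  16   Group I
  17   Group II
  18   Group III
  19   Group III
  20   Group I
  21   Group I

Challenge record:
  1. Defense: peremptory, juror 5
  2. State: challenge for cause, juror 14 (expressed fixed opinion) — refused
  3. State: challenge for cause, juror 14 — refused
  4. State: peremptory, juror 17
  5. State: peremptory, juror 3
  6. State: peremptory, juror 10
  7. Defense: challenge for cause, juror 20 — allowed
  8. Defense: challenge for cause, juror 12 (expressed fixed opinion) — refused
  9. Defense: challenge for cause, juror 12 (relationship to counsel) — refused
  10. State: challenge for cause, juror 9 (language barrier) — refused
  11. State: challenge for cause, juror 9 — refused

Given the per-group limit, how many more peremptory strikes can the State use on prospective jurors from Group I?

State peremptories so far: #17, #3, #10 — 3 of 4 used, 1 left overall.
Against Group I: #3 — 1 used; per-group cap 2 leaves 1.
Binding limit: min(1, 1) = 1.

1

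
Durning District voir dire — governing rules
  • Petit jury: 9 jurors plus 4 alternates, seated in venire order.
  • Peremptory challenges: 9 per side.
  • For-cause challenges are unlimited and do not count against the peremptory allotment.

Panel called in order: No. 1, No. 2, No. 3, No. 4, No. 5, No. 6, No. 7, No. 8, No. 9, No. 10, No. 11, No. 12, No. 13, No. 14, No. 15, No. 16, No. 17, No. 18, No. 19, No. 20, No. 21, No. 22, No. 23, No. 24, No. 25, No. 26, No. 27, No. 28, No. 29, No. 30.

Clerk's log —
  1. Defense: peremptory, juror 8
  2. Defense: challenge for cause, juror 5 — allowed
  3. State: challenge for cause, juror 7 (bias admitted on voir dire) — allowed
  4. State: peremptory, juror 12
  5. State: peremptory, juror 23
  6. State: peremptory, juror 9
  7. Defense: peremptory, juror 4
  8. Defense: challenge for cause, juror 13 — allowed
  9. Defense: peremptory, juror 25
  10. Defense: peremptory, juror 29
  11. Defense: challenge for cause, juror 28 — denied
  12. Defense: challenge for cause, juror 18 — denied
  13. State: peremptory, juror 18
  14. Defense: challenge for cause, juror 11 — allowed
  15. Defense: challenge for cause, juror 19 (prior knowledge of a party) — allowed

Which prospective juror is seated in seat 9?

Removed: #4, #5, #7, #8, #9, #11, #12, #13, #18, #19, #23, #25, #29. (#28 stays — for-cause denied.)
Filling seats in venire order through position 9: #1, #2, #3, #6, #10, #14, #15, #16, #17.
So seat 9 is #17.

17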